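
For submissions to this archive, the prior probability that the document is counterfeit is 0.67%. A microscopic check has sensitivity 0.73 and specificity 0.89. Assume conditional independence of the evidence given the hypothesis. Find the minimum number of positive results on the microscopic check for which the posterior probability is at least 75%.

Prior odds: 0.0067 ÷ 0.9933 = 67/9933.
False-positive rate = 1 − 0.89 = 0.11; likelihood ratio of a positive = 0.73/0.11 = 73/11.
Target odds: 0.75 ÷ 0.25 = 3.
Need (67/9933) × (73/11)ⁿ ≥ 3, i.e. (73/11)ⁿ ≥ 29799/67.
(73/11)³ = 389017/1331 falls short of 29799/67 but (73/11)⁴ = 28398241/14641 reaches it, so n = 4.

4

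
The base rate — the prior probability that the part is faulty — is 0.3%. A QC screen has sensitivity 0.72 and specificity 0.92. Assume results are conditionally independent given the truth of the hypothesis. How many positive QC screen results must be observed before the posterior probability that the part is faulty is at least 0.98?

5

Prior odds = 0.003/0.997 = 3/997.
False-positive rate = 1 − 0.92 = 0.08; likelihood ratio of a positive = 0.72/0.08 = 9.
Target posterior odds = 0.98/0.02 = 49.
Need (3/997) × 9ⁿ ≥ 49, i.e. 9ⁿ ≥ 48853/3.
9⁴ = 6561 falls short of 48853/3 but 9⁵ = 59049 reaches it, so n = 5.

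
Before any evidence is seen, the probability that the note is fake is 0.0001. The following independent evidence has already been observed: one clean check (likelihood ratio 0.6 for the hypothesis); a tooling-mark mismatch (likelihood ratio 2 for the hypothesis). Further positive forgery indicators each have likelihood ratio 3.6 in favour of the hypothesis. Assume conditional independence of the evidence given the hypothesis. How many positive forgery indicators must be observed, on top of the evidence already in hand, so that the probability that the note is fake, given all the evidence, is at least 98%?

Prior odds = 0.0001/0.9999 = 1/9999.
Combined Bayes factor of the evidence already in hand = 0.6 × 2 = 1.2.
Odds after that evidence = (1/9999) × 1.2 = 2/16665.
Target odds = 0.98/0.02 = 49.
Need 3.6ⁿ ≥ 49 ÷ (2/16665) = 408292.5.
3.6¹⁰ ≈365616 falls short of 408292.5 but 3.6¹¹ ≈1.31622e+06 reaches it, so n = 11.

11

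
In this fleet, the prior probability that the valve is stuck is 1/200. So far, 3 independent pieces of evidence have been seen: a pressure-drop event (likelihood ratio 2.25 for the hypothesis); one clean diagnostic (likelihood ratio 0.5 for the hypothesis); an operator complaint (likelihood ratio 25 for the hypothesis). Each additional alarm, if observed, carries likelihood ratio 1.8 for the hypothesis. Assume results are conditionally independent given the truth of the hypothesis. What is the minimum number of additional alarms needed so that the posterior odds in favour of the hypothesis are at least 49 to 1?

10

Prior odds = 0.005/0.995 = 1/199.
Combined Bayes factor of the evidence already in hand = 2.25 × 0.5 × 25 = 28.125.
Odds after that evidence = (1/199) × 28.125 = 225/1592.
Target odds = 49.
Need 1.8ⁿ ≥ 49 ÷ (225/1592) = 78008/225.
1.8⁹ = 387420489/1953125 falls short of 78008/225 but 1.8¹⁰ ≈357.047 reaches it, so n = 10.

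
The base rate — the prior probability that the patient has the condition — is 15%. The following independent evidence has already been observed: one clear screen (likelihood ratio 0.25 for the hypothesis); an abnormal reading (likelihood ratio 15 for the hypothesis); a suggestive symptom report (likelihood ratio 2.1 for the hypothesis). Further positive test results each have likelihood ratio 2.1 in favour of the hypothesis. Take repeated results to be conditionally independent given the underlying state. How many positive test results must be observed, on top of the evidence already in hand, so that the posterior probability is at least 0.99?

6

Prior odds = 0.15/0.85 = 3/17.
Combined Bayes factor of the evidence already in hand = 0.25 × 15 × 2.1 = 7.875.
Odds after that evidence = (3/17) × 7.875 = 189/136.
Target odds = 0.99/0.01 = 99.
Need 2.1ⁿ ≥ 99 ÷ (189/136) = 1496/21.
2.1⁵ = 4084101/100000 falls short of 1496/21 but 2.1⁶ = 85766121/1000000 reaches it, so n = 6.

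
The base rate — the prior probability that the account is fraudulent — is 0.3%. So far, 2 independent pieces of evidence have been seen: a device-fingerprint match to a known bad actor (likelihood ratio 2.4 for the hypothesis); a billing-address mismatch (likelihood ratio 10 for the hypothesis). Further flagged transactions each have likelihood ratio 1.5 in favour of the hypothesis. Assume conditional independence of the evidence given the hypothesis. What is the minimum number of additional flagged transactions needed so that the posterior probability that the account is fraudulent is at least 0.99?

18

Prior odds = 0.003/0.997 = 3/997.
Combined Bayes factor of the evidence already in hand = 2.4 × 10 = 24.
Odds after that evidence = (3/997) × 24 = 72/997.
Target odds = 0.99/0.01 = 99.
Need 1.5ⁿ ≥ 99 ÷ (72/997) = 1370.875.
1.5¹⁷ = 129140163/131072 falls short of 1370.875 but 1.5¹⁸ = 387420489/262144 reaches it, so n = 18.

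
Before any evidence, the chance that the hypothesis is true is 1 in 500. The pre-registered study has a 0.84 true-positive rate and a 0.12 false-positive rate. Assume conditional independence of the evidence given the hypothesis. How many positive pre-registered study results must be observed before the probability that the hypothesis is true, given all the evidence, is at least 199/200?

6

Prior odds: 0.002 ÷ 0.998 = 1/499.
Likelihood ratio of a positive result = 0.84/0.12 = 7.
Target posterior odds = 0.995/0.005 = 199.
Need (1/499) × 7ⁿ ≥ 199, i.e. 7ⁿ ≥ 99301.
7⁵ = 16807 falls short of 99301 but 7⁶ = 117649 reaches it, so n = 6.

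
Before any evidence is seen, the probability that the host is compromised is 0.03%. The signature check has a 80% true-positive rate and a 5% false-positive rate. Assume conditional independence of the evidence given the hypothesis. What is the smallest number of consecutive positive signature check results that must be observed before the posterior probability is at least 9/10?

Prior odds: 0.0003 ÷ 0.9997 = 3/9997.
Likelihood ratio of a positive result = 0.8/0.05 = 16.
Target odds: 0.9 ÷ 0.1 = 9.
Require 16ⁿ ≥ 9 ÷ (3/9997) = 29991.
16³ = 4096 falls short of 29991 but 16⁴ = 65536 reaches it, so n = 4.

4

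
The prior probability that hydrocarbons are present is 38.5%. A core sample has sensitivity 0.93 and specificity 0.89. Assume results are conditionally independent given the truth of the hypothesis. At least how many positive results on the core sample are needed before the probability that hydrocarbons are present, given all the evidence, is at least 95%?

2

Prior odds: 0.385 ÷ 0.615 = 77/123.
False-positive rate = 1 − 0.89 = 0.11; likelihood ratio of a positive = 0.93/0.11 = 93/11.
Target posterior odds = 0.95/0.05 = 19.
Need (77/123) × (93/11)ⁿ ≥ 19, i.e. (93/11)ⁿ ≥ 2337/77.
(93/11)¹ = 93/11 falls short of 2337/77 but (93/11)² = 8649/121 reaches it, so n = 2.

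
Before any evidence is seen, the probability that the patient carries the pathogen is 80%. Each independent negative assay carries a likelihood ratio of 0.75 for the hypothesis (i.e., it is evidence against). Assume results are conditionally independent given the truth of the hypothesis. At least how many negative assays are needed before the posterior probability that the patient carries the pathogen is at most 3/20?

11

Prior odds: 0.8 ÷ 0.2 = 4.
Likelihood ratio per negative assay = 0.75.
Target posterior odds = 0.15/0.85 = 3/17.
Require 0.75ⁿ ≤ 3/17 ÷ 4 = 3/68.
0.75¹⁰ = 59049/1048576 is still above 3/68 but 0.75¹¹ = 177147/4194304 is at or below it, so n = 11.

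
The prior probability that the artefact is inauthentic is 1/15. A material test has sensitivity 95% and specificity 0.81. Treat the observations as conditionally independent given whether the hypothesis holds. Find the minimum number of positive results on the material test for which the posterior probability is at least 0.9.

4

Prior odds: (1/15) ÷ (14/15) = 1/14.
False-positive rate = 1 − 0.81 = 0.19; likelihood ratio of a positive = 0.95/0.19 = 5.
Target odds: 0.9 ÷ 0.1 = 9.
Require 5ⁿ ≥ 9 ÷ (1/14) = 126.
5³ = 125 falls short of 126 but 5⁴ = 625 reaches it, so n = 4.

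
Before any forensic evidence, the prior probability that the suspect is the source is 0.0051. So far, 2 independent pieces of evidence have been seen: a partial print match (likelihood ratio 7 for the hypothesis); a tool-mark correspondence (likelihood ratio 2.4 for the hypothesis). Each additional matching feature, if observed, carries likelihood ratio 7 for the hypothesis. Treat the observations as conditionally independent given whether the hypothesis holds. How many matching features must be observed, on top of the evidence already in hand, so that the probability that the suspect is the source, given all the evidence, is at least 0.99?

4

Prior odds = 0.0051/0.9949 = 51/9949.
Combined Bayes factor of the evidence already in hand = 7 × 2.4 = 16.8.
Odds after that evidence = (51/9949) × 16.8 = 4284/49745.
Target odds = 0.99/0.01 = 99.
Need 7ⁿ ≥ 99 ÷ (4284/49745) = 547195/476.
7³ = 343 falls short of 547195/476 but 7⁴ = 2401 reaches it, so n = 4.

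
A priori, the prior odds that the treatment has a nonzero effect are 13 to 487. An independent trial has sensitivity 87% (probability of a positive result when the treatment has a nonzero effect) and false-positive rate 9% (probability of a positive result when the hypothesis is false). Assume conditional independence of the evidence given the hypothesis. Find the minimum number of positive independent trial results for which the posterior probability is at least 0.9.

3

Prior odds = 13/487.
Likelihood ratio of a positive result = 0.87/0.09 = 29/3.
Target odds: 0.9 ÷ 0.1 = 9.
Need (13/487) × (29/3)ⁿ ≥ 9, i.e. (29/3)ⁿ ≥ 4383/13.
(29/3)² = 841/9 falls short of 4383/13 but (29/3)³ = 24389/27 reaches it, so n = 3.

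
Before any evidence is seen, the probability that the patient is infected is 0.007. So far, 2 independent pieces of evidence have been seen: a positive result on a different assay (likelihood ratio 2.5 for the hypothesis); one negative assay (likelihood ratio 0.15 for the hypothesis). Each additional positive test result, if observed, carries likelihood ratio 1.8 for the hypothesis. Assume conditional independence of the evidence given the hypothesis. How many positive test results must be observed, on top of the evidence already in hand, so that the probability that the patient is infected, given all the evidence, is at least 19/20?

Prior odds = 0.007/0.993 = 7/993.
Combined Bayes factor of the evidence already in hand = 2.5 × 0.15 = 0.375.
Odds after that evidence = (7/993) × 0.375 = 7/2648.
Target odds = 0.95/0.05 = 19.
Need 1.8ⁿ ≥ 19 ÷ (7/2648) = 50312/7.
1.8¹⁵ ≈6746.64 falls short of 50312/7 but 1.8¹⁶ ≈12144 reaches it, so n = 16.

16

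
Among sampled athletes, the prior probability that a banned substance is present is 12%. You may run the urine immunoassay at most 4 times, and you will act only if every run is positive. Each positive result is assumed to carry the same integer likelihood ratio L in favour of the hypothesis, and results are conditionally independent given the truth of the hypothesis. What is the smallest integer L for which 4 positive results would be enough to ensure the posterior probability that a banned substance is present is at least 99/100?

6

Prior odds = 0.12/0.88 = 3/22.
Target odds = 0.99/0.01 = 99.
Need L⁴ ≥ 99 ÷ (3/22) = 726.
5⁴ = 625 < 726 ≤ 1296 = 6⁴, so L = 6.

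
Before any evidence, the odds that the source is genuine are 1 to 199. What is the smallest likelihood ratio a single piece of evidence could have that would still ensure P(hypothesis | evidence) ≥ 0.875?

1393

Prior odds = 1/199.
Target odds = 0.875/0.125 = 7.
Required Bayes factor = 7 ÷ (1/199) = 1393.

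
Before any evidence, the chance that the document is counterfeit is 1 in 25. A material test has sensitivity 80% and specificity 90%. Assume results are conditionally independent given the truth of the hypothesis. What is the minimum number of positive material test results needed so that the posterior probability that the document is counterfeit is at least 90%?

Prior odds: 0.04 ÷ 0.96 = 1/24.
False-positive rate = 1 − 0.9 = 0.1; likelihood ratio of a positive = 0.8/0.1 = 8.
Target posterior odds = 0.9/0.1 = 9.
Require 8ⁿ ≥ 9 ÷ (1/24) = 216.
8² = 64 falls short of 216 but 8³ = 512 reaches it, so n = 3.

3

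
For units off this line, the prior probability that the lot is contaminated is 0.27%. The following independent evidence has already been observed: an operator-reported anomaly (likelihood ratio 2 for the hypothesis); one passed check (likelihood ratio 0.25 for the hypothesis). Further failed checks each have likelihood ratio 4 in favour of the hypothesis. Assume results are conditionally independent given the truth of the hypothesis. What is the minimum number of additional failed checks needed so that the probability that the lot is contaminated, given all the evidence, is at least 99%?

9

Prior odds = 0.0027/0.9973 = 27/9973.
Combined Bayes factor of the evidence already in hand = 2 × 0.25 = 0.5.
Odds after that evidence = (27/9973) × 0.5 = 27/19946.
Target odds = 0.99/0.01 = 99.
Need 4ⁿ ≥ 99 ÷ (27/19946) = 219406/3.
4⁸ = 65536 falls short of 219406/3 but 4⁹ = 262144 reaches it, so n = 9.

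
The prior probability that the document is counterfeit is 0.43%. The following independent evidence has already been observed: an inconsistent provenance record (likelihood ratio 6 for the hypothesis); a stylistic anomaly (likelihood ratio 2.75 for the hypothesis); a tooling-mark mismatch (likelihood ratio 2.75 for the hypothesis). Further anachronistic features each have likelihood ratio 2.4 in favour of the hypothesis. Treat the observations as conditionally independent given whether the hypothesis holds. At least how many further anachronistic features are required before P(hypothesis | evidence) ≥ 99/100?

Prior odds = 0.0043/0.9957 = 43/9957.
Combined Bayes factor of the evidence already in hand = 6 × 2.75 × 2.75 = 45.375.
Odds after that evidence = (43/9957) × 45.375 = 5203/26552.
Target odds = 0.99/0.01 = 99.
Need 2.4ⁿ ≥ 99 ÷ (5203/26552) = 238968/473.
2.4⁷ = 35831808/78125 falls short of 238968/473 but 2.4⁸ = 429981696/390625 reaches it, so n = 8.

8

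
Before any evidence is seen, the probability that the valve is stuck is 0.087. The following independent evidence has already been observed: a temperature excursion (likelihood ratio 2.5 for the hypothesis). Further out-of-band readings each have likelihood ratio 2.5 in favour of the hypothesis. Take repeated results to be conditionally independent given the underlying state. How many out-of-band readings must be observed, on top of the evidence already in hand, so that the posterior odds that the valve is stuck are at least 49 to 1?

6

Prior odds = 0.087/0.913 = 87/913.
Bayes factor of the evidence already in hand = 2.5.
Odds after that evidence = (87/913) × 2.5 = 435/1826.
Target odds = 49.
Need 2.5ⁿ ≥ 49 ÷ (435/1826) = 89474/435.
2.5⁵ = 97.65625 falls short of 89474/435 but 2.5⁶ = 244.140625 reaches it, so n = 6.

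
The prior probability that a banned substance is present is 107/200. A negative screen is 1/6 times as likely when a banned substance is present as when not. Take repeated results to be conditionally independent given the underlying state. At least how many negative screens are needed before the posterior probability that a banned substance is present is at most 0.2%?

4

Prior odds: 0.535 ÷ 0.465 = 107/93.
Likelihood ratio per negative screen = 1/6.
Target posterior odds = 0.002/0.998 = 1/499.
Require (1/6)ⁿ ≤ 1/499 ÷ (107/93) = 93/53393.
(1/6)³ = 1/216 is still above 93/53393 but (1/6)⁴ = 1/1296 is at or below it, so n = 4.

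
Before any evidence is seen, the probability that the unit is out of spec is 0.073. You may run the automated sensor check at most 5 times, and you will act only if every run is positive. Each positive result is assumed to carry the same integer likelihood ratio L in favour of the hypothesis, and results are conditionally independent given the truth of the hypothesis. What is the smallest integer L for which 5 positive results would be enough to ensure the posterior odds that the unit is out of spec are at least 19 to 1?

Prior odds = 0.073/0.927 = 73/927.
Target odds = 19.
Need L⁵ ≥ 19 ÷ (73/927) = 17613/73.
2⁵ = 32 < 17613/73 ≤ 243 = 3⁵, so L = 3.

3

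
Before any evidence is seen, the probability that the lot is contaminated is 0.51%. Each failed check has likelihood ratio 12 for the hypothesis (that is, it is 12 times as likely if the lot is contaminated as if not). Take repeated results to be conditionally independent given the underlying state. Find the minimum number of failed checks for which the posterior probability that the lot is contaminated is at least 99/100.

4

Prior odds = 0.0051/0.9949 = 51/9949.
Likelihood ratio per failed check = 12.
Target odds: 0.99 ÷ 0.01 = 99.
Need (51/9949) × 12ⁿ ≥ 99, i.e. 12ⁿ ≥ 328317/17.
12³ = 1728 falls short of 328317/17 but 12⁴ = 20736 reaches it, so n = 4.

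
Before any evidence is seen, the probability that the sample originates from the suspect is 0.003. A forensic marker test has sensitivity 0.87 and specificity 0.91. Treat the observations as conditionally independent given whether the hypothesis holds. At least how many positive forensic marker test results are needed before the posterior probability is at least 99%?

Prior odds: 0.003 ÷ 0.997 = 3/997.
False-positive rate = 1 − 0.91 = 0.09; likelihood ratio of a positive = 0.87/0.09 = 29/3.
Target posterior odds = 0.99/0.01 = 99.
Need (3/997) × (29/3)ⁿ ≥ 99, i.e. (29/3)ⁿ ≥ 32901.
(29/3)⁴ = 707281/81 falls short of 32901 but (29/3)⁵ = 20511149/243 reaches it, so n = 5.

5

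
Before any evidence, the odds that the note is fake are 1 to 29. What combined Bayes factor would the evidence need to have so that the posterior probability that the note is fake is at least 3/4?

87

Prior odds = 1/29.
Target odds = 0.75/0.25 = 3.
Required Bayes factor = 3 ÷ (1/29) = 87.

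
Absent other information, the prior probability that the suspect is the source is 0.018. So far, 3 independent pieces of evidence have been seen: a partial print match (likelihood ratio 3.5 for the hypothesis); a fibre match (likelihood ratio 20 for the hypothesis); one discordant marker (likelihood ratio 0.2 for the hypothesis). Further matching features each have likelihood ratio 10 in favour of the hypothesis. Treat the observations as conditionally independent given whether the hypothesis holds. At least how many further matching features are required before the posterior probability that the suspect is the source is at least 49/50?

3

Prior odds = 0.018/0.982 = 9/491.
Combined Bayes factor of the evidence already in hand = 3.5 × 20 × 0.2 = 14.
Odds after that evidence = (9/491) × 14 = 126/491.
Target odds = 0.98/0.02 = 49.
Need 10ⁿ ≥ 49 ÷ (126/491) = 3437/18.
10² = 100 falls short of 3437/18 but 10³ = 1000 reaches it, so n = 3.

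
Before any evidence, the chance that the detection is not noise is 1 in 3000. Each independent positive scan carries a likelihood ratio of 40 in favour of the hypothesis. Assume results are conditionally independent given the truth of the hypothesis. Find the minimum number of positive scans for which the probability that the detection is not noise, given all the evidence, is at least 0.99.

Prior odds = (1/3000)/(2999/3000) = 1/2999.
Likelihood ratio per positive scan = 40.
Target odds: 0.99 ÷ 0.01 = 99.
Require 40ⁿ ≥ 99 ÷ (1/2999) = 296901.
40³ = 64000 falls short of 296901 but 40⁴ = 2560000 reaches it, so n = 4.

4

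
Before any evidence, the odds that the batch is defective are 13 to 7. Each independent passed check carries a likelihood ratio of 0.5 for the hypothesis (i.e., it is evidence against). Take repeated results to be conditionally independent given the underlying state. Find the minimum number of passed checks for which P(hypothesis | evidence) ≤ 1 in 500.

Prior odds = 13/7.
Likelihood ratio per passed check = 0.5.
Target odds: 0.002 ÷ 0.998 = 1/499.
Need (13/7) × 0.5ⁿ ≤ 1/499, i.e. 0.5ⁿ ≤ 7/6487.
0.5⁹ = 0.001953125 is still above 7/6487 but 0.5¹⁰ = 1/1024 is at or below it, so n = 10.

10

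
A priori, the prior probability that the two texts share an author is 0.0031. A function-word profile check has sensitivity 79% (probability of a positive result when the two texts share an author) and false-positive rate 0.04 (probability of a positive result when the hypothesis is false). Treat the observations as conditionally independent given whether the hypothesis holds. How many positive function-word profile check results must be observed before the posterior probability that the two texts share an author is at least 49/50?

4

Prior odds: 0.0031 ÷ 0.9969 = 31/9969.
Likelihood ratio of a positive result = 0.79/0.04 = 19.75.
Target posterior odds = 0.98/0.02 = 49.
Need (31/9969) × 19.75ⁿ ≥ 49, i.e. 19.75ⁿ ≥ 488481/31.
19.75³ = 7703.734375 falls short of 488481/31 but 19.75⁴ = 38950081/256 reaches it, so n = 4.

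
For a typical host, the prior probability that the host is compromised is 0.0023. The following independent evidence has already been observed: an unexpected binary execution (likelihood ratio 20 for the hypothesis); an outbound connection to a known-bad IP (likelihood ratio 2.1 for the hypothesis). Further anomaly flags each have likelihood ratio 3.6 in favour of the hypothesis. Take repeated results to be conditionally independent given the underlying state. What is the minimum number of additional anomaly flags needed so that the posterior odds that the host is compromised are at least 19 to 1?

5

Prior odds = 0.0023/0.9977 = 23/9977.
Combined Bayes factor of the evidence already in hand = 20 × 2.1 = 42.
Odds after that evidence = (23/9977) × 42 = 966/9977.
Target odds = 19.
Need 3.6ⁿ ≥ 19 ÷ (966/9977) = 189563/966.
3.6⁴ = 167.9616 falls short of 189563/966 but 3.6⁵ = 604.66176 reaches it, so n = 5.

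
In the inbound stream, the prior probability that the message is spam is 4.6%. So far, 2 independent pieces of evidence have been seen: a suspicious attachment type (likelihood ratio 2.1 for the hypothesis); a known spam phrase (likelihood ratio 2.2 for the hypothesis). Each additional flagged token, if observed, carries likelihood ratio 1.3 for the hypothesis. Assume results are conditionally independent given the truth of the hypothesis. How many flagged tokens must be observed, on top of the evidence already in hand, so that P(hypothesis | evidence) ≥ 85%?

Prior odds = 0.046/0.954 = 23/477.
Combined Bayes factor of the evidence already in hand = 2.1 × 2.2 = 4.62.
Odds after that evidence = (23/477) × 4.62 = 1771/7950.
Target odds = 0.85/0.15 = 17/3.
Need 1.3ⁿ ≥ 17/3 ÷ (1771/7950) = 45050/1771.
1.3¹² ≈23.2981 falls short of 45050/1771 but 1.3¹³ ≈30.2875 reaches it, so n = 13.

13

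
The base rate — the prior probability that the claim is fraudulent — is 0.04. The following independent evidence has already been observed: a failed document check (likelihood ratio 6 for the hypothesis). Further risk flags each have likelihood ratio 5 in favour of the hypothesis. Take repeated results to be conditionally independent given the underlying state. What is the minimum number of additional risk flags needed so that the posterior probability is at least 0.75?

2

Prior odds = 0.04/0.96 = 1/24.
Bayes factor of the evidence already in hand = 6.
Odds after that evidence = (1/24) × 6 = 0.25.
Target odds = 0.75/0.25 = 3.
Need 5ⁿ ≥ 3 ÷ 0.25 = 12.
5¹ = 5 falls short of 12 but 5² = 25 reaches it, so n = 2.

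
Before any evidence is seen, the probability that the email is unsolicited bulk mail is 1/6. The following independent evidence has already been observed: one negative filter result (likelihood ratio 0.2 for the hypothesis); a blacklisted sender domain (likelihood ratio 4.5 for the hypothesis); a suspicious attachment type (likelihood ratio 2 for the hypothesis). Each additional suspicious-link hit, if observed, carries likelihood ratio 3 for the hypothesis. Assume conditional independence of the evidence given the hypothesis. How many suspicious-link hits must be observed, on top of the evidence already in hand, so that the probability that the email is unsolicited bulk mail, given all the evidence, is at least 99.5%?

6

Prior odds = (1/6)/(5/6) = 0.2.
Combined Bayes factor of the evidence already in hand = 0.2 × 4.5 × 2 = 1.8.
Odds after that evidence = 0.2 × 1.8 = 0.36.
Target odds = 0.995/0.005 = 199.
Need 3ⁿ ≥ 199 ÷ 0.36 = 4975/9.
3⁵ = 243 falls short of 4975/9 but 3⁶ = 729 reaches it, so n = 6.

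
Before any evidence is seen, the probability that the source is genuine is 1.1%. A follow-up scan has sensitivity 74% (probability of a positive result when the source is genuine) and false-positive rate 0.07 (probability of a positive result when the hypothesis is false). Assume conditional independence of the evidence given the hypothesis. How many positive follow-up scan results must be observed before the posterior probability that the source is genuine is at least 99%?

Prior odds = 0.011/0.989 = 11/989.
Likelihood ratio of a positive result = 0.74/0.07 = 74/7.
Target odds: 0.99 ÷ 0.01 = 99.
Need (11/989) × (74/7)ⁿ ≥ 99, i.e. (74/7)ⁿ ≥ 8901.
(74/7)³ = 405224/343 falls short of 8901 but (74/7)⁴ = 29986576/2401 reaches it, so n = 4.

4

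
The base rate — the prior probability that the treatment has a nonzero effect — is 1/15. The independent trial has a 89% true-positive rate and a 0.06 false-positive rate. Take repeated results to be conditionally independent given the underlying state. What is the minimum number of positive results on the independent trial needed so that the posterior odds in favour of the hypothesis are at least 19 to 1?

3

Prior odds = (1/15)/(14/15) = 1/14.
Likelihood ratio of a positive result = 0.89/0.06 = 89/6.
Target odds = 19.
Require (89/6)ⁿ ≥ 19 ÷ (1/14) = 266.
(89/6)² = 7921/36 falls short of 266 but (89/6)³ = 704969/216 reaches it, so n = 3.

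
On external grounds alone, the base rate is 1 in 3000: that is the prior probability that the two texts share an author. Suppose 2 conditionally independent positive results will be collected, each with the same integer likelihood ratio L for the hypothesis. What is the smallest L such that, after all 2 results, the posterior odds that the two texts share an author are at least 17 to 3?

131

Prior odds = (1/3000)/(2999/3000) = 1/2999.
Target odds = 17/3.
Need L² ≥ 17/3 ÷ (1/2999) = 50983/3.
130² = 16900 < 50983/3 ≤ 17161 = 131², so L = 131.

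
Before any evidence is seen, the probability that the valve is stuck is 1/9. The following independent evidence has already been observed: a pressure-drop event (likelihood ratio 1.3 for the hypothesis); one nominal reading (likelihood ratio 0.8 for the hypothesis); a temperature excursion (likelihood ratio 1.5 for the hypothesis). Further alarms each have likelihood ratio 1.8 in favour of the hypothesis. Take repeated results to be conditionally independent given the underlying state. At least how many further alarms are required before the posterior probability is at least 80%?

Prior odds = (1/9)/(8/9) = 0.125.
Combined Bayes factor of the evidence already in hand = 1.3 × 0.8 × 1.5 = 1.56.
Odds after that evidence = 0.125 × 1.56 = 0.195.
Target odds = 0.8/0.2 = 4.
Need 1.8ⁿ ≥ 4 ÷ 0.195 = 800/39.
1.8⁵ = 18.89568 falls short of 800/39 but 1.8⁶ = 531441/15625 reaches it, so n = 6.

6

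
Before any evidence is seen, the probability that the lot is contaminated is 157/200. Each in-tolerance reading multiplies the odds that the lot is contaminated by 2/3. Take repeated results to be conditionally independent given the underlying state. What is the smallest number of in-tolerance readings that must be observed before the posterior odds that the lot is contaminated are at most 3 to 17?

8

Prior odds: 0.785 ÷ 0.215 = 157/43.
Likelihood ratio per in-tolerance reading = 2/3.
Target odds = 3/17.
Require (2/3)ⁿ ≤ 3/17 ÷ (157/43) = 129/2669.
(2/3)⁷ = 128/2187 is still above 129/2669 but (2/3)⁸ = 256/6561 is at or below it, so n = 8.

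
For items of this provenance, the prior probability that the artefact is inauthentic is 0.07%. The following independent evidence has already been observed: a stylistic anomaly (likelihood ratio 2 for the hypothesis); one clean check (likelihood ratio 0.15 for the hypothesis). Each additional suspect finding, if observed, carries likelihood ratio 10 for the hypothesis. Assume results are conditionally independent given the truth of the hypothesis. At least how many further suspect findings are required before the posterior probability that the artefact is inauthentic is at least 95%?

Prior odds = 0.0007/0.9993 = 7/9993.
Combined Bayes factor of the evidence already in hand = 2 × 0.15 = 0.3.
Odds after that evidence = (7/9993) × 0.3 = 7/33310.
Target odds = 0.95/0.05 = 19.
Need 10ⁿ ≥ 19 ÷ (7/33310) = 632890/7.
10⁴ = 10000 falls short of 632890/7 but 10⁵ = 100000 reaches it, so n = 5.

5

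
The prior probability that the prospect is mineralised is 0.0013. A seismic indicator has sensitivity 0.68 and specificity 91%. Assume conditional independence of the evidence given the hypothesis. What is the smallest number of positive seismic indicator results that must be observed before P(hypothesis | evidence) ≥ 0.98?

Prior odds: 0.0013 ÷ 0.9987 = 13/9987.
False-positive rate = 1 − 0.91 = 0.09; likelihood ratio of a positive = 0.68/0.09 = 68/9.
Target odds: 0.98 ÷ 0.02 = 49.
Need (13/9987) × (68/9)ⁿ ≥ 49, i.e. (68/9)ⁿ ≥ 489363/13.
(68/9)⁵ ≈24622.5 falls short of 489363/13 but (68/9)⁶ ≈186037 reaches it, so n = 6.

6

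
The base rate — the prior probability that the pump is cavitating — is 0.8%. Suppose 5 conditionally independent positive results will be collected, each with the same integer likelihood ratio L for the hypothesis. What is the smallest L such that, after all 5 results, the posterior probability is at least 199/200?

8

Prior odds = 0.008/0.992 = 1/124.
Target odds = 0.995/0.005 = 199.
Need L⁵ ≥ 199 ÷ (1/124) = 24676.
7⁵ = 16807 < 24676 ≤ 32768 = 8⁵, so L = 8.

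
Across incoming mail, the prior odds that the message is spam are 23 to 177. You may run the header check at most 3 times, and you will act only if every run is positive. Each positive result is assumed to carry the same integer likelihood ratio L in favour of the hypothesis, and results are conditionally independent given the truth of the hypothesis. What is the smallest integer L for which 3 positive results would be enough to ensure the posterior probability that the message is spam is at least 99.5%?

12

Prior odds = 23/177.
Target odds = 0.995/0.005 = 199.
Need L³ ≥ 199 ÷ (23/177) = 35223/23.
11³ = 1331 < 35223/23 ≤ 1728 = 12³, so L = 12.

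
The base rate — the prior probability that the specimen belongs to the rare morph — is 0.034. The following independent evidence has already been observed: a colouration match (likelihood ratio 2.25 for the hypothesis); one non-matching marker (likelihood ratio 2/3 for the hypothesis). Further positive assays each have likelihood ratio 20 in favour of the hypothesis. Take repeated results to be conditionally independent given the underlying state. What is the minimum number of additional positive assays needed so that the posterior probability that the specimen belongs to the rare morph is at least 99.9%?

4

Prior odds = 0.034/0.966 = 17/483.
Combined Bayes factor of the evidence already in hand = 2.25 × (2/3) = 1.5.
Odds after that evidence = (17/483) × 1.5 = 17/322.
Target odds = 0.999/0.001 = 999.
Need 20ⁿ ≥ 999 ÷ (17/322) = 321678/17.
20³ = 8000 falls short of 321678/17 but 20⁴ = 160000 reaches it, so n = 4.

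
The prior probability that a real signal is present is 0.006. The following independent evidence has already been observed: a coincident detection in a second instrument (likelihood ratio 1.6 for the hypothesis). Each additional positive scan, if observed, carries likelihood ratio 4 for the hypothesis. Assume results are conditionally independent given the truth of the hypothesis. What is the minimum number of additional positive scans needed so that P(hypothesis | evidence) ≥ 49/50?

7

Prior odds = 0.006/0.994 = 3/497.
Bayes factor of the evidence already in hand = 1.6.
Odds after that evidence = (3/497) × 1.6 = 24/2485.
Target odds = 0.98/0.02 = 49.
Need 4ⁿ ≥ 49 ÷ (24/2485) = 121765/24.
4⁶ = 4096 falls short of 121765/24 but 4⁷ = 16384 reaches it, so n = 7.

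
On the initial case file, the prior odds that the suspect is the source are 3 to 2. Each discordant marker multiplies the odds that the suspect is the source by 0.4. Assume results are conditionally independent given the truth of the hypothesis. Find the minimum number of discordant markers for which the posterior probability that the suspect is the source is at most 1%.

Prior odds = 1.5.
Likelihood ratio per discordant marker = 0.4.
Target posterior odds = 0.01/0.99 = 1/99.
Require 0.4ⁿ ≤ 1/99 ÷ 1.5 = 2/297.
0.4⁵ = 0.01024 is still above 2/297 but 0.4⁶ = 64/15625 is at or below it, so n = 6.

6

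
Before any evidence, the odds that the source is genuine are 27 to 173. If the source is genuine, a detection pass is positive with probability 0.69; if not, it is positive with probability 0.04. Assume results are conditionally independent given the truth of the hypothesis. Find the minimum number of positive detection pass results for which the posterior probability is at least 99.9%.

4

Prior odds = 27/173.
Likelihood ratio of a positive = 0.69/0.04 = 17.25.
Target posterior odds = 0.999/0.001 = 999.
Need (27/173) × 17.25ⁿ ≥ 999, i.e. 17.25ⁿ ≥ 6401.
17.25³ = 5132.953125 falls short of 6401 but 17.25⁴ = 22667121/256 reaches it, so n = 4.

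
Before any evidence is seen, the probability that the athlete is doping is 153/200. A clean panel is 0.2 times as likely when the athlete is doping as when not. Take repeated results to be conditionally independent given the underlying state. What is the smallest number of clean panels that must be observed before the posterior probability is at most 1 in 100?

Prior odds = 0.765/0.235 = 153/47.
Likelihood ratio per clean panel = 0.2.
Target odds: 0.01 ÷ 0.99 = 1/99.
Require 0.2ⁿ ≤ 1/99 ÷ (153/47) = 47/15147.
0.2³ = 0.008 is still above 47/15147 but 0.2⁴ = 0.0016 is at or below it, so n = 4.

4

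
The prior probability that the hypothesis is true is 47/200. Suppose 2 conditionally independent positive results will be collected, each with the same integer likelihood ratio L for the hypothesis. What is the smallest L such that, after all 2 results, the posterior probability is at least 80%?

Prior odds = 0.235/0.765 = 47/153.
Target odds = 0.8/0.2 = 4.
Need L² ≥ 4 ÷ (47/153) = 612/47.
3² = 9 < 612/47 ≤ 16 = 4², so L = 4.

4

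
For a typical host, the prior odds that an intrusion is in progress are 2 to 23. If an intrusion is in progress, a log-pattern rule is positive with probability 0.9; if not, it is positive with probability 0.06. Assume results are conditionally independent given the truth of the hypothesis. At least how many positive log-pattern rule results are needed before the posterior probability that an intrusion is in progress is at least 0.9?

2

Prior odds = 2/23.
Likelihood ratio of a positive = 0.9/0.06 = 15.
Target odds: 0.9 ÷ 0.1 = 9.
Require 15ⁿ ≥ 9 ÷ (2/23) = 103.5.
15¹ = 15 falls short of 103.5 but 15² = 225 reaches it, so n = 2.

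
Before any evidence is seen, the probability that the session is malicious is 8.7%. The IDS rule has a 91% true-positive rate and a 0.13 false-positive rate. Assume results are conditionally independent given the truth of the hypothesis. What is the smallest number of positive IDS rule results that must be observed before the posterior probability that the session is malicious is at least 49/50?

4

Prior odds: 0.087 ÷ 0.913 = 87/913.
Likelihood ratio of a positive result = 0.91/0.13 = 7.
Target posterior odds = 0.98/0.02 = 49.
Require 7ⁿ ≥ 49 ÷ (87/913) = 44737/87.
7³ = 343 falls short of 44737/87 but 7⁴ = 2401 reaches it, so n = 4.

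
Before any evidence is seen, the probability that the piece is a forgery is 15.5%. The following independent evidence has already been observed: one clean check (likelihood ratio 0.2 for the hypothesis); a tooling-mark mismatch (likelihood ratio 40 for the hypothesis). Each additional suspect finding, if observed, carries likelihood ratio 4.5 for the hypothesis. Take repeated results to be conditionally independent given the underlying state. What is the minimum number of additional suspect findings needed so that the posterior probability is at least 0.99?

Prior odds = 0.155/0.845 = 31/169.
Combined Bayes factor of the evidence already in hand = 0.2 × 40 = 8.
Odds after that evidence = (31/169) × 8 = 248/169.
Target odds = 0.99/0.01 = 99.
Need 4.5ⁿ ≥ 99 ÷ (248/169) = 16731/248.
4.5² = 20.25 falls short of 16731/248 but 4.5³ = 91.125 reaches it, so n = 3.

3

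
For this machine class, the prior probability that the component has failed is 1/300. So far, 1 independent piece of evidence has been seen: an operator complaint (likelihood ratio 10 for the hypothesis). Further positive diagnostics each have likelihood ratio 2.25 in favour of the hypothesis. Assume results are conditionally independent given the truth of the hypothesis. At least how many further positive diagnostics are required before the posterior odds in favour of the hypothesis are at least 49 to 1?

9

Prior odds = (1/300)/(299/300) = 1/299.
Bayes factor of the evidence already in hand = 10.
Odds after that evidence = (1/299) × 10 = 10/299.
Target odds = 49.
Need 2.25ⁿ ≥ 49 ÷ (10/299) = 1465.1.
2.25⁸ = 43046721/65536 falls short of 1465.1 but 2.25⁹ = 387420489/262144 reaches it, so n = 9.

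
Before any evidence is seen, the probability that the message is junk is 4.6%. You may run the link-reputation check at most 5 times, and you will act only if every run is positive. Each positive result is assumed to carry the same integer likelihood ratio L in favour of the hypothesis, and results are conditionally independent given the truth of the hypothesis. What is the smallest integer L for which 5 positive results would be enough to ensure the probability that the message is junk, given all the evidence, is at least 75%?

3

Prior odds = 0.046/0.954 = 23/477.
Target odds = 0.75/0.25 = 3.
Need L⁵ ≥ 3 ÷ (23/477) = 1431/23.
2⁵ = 32 < 1431/23 ≤ 243 = 3⁵, so L = 3.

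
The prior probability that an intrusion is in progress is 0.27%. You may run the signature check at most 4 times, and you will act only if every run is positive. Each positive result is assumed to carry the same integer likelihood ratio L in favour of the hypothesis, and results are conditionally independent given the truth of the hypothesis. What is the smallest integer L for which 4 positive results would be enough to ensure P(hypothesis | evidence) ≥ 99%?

Prior odds = 0.0027/0.9973 = 27/9973.
Target odds = 0.99/0.01 = 99.
Need L⁴ ≥ 99 ÷ (27/9973) = 109703/3.
13⁴ = 28561 < 109703/3 ≤ 38416 = 14⁴, so L = 14.

14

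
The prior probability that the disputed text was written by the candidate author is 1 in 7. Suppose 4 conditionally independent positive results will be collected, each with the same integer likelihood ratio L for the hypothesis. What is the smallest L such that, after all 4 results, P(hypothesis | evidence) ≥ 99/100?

5

Prior odds = (1/7)/(6/7) = 1/6.
Target odds = 0.99/0.01 = 99.
Need L⁴ ≥ 99 ÷ (1/6) = 594.
4⁴ = 256 < 594 ≤ 625 = 5⁴, so L = 5.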